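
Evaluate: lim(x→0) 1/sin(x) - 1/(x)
This is an ∞-∞ indeterminate form.

Combine fractions or rationalize to convert ∞-∞ to 0/0 form:
  lim(x→0) 1/sin(x) - 1/(x) = 0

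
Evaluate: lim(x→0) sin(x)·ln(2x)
This is a 0·∞ indeterminate form.

Rewrite 0·∞ as a quotient (0/0 or ∞/∞ form), then apply L'Hôpital's rule:
  lim(x→0) sin(x)·ln(2x) = 0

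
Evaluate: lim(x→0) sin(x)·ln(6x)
This is a 0·∞ indeterminate form.

Rewrite 0·∞ as a quotient (0/0 or ∞/∞ form), then apply L'Hôpital's rule:
  lim(x→0) sin(x)·ln(6x) = 0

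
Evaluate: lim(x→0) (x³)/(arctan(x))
This is a 0/0 indeterminate form.

Apply L'Hôpital's rule: differentiate numerator and denominator separately.
  f(x) = x^3   ⇒   f'(x) = 3·x^2
  g(x) = atan(x)   ⇒   g'(x) = 1/(x^2 + 1)
  lim(x→0) f'(x)/g'(x) = lim(x→0) (3·x^2)/(1/(x^2 + 1))
  = 0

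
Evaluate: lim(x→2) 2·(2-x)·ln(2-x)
This is a 0·∞ indeterminate form.

Rewrite 0·∞ as a quotient (0/0 or ∞/∞ form), then apply L'Hôpital's rule:
  lim(x→2) 2·(2-x)·ln(2-x) = 0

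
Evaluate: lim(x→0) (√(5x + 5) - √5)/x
This is a standard limit.

Factor or rationalize the expression:
  lim(x→0) (√(5x + 5) - √5)/x = sqrt(5)/2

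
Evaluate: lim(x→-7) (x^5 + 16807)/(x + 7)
This is a standard limit.

Factor or rationalize the expression:
  lim(x→-7) (x^5 + 16807)/(x + 7) = 12005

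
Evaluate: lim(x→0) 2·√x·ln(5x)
This is a 0·∞ indeterminate form.

Rewrite 0·∞ as a quotient (0/0 or ∞/∞ form), then apply L'Hôpital's rule:
  lim(x→0) 2·√x·ln(5x) = 0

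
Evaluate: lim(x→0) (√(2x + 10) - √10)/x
This is a standard limit.

Factor or rationalize the expression:
  lim(x→0) (√(2x + 10) - √10)/x = sqrt(10)/10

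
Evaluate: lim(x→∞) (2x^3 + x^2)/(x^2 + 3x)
This is an ∞/∞ indeterminate form.

Apply L'Hôpital's rule: differentiate numerator and denominator separately.
  f(x) = 2·x^3 + x^2   ⇒   f'(x) = 6·x^2 + 2·x
  g(x) = x^2 + 3·x   ⇒   g'(x) = 2·x + 3
  lim(x→∞) f'(x)/g'(x) = lim(x→∞) (6·x^2 + 2·x)/(2·x + 3)
  = ∞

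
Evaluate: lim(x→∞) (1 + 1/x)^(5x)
This is an exponential indeterminate form.

For exponential indeterminate forms, take the natural log:
  Let L = lim(x→∞) (1 + 1/x)^(5x)
  Then ln(L) = lim(x→∞) [exponent × ln(base)]
  Evaluate using L'Hôpital or standard limits, then exponentiate.
  L = e^(5)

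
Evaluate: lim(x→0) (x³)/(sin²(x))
This is a 0/0 indeterminate form.

Apply L'Hôpital's rule: differentiate numerator and denominator separately.
  f(x) = x^3   ⇒   f'(x) = 3·x^2
  g(x) = sin(x)^2   ⇒   g'(x) = 2·sin(x)·cos(x)
  lim(x→0) f'(x)/g'(x) = lim(x→0) (3·x^2)/(2·sin(x)·cos(x))
  = 0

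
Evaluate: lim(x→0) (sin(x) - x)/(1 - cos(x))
This is a 0/0 indeterminate form.

Apply L'Hôpital's rule: differentiate numerator and denominator separately.
  f(x) = -x + sin(x)   ⇒   f'(x) = cos(x) - 1
  g(x) = 1 - cos(x)   ⇒   g'(x) = sin(x)
  lim(x→0) f'(x)/g'(x) = lim(x→0) (cos(x) - 1)/(sin(x))
  = 0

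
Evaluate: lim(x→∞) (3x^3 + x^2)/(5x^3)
This is an ∞/∞ indeterminate form.

Apply L'Hôpital's rule: differentiate numerator and denominator separately.
  f(x) = 3·x^3 + x^2   ⇒   f'(x) = 9·x^2 + 2·x
  g(x) = 5·x^3   ⇒   g'(x) = 15·x^2
  lim(x→∞) f'(x)/g'(x) = lim(x→∞) (9·x^2 + 2·x)/(15·x^2)
  = 3/5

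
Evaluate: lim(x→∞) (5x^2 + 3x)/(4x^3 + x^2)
This is an ∞/∞ indeterminate form.

Apply L'Hôpital's rule: differentiate numerator and denominator separately.
  f(x) = 5·x^2 + 3·x   ⇒   f'(x) = 10·x + 3
  g(x) = 4·x^3 + x^2   ⇒   g'(x) = 12·x^2 + 2·x
  lim(x→∞) f'(x)/g'(x) = lim(x→∞) (10·x + 3)/(12·x^2 + 2·x)
  = 0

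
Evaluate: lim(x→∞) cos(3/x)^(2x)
This is an exponential indeterminate form.

For exponential indeterminate forms, take the natural log:
  Let L = lim(x→∞) cos(3/x)^(2x)
  Then ln(L) = lim(x→∞) [exponent × ln(base)]
  Evaluate using L'Hôpital or standard limits, then exponentiate.
  L = 1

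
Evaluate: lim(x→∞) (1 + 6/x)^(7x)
This is an exponential indeterminate form.

For exponential indeterminate forms, take the natural log:
  Let L = lim(x→∞) (1 + 6/x)^(7x)
  Then ln(L) = lim(x→∞) [exponent × ln(base)]
  Evaluate using L'Hôpital or standard limits, then exponentiate.
  L = e^(42)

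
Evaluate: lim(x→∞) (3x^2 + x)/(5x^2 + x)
This is an ∞/∞ indeterminate form.

Apply L'Hôpital's rule: differentiate numerator and denominator separately.
  f(x) = 3·x^2 + x   ⇒   f'(x) = 6·x + 1
  g(x) = 5·x^2 + x   ⇒   g'(x) = 10·x + 1
  lim(x→∞) f'(x)/g'(x) = lim(x→∞) (6·x + 1)/(10·x + 1)
  = 3/5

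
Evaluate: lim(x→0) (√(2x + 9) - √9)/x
This is a standard limit.

Factor or rationalize the expression:
  lim(x→0) (√(2x + 9) - √9)/x = 1/3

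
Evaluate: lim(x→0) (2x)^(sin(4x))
This is an exponential indeterminate form.

For exponential indeterminate forms, take the natural log:
  Let L = lim(x→0) (2x)^(sin(4x))
  Then ln(L) = lim(x→0) [exponent × ln(base)]
  Evaluate using L'Hôpital or standard limits, then exponentiate.
  L = 1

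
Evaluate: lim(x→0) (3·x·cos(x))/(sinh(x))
This is a 0/0 indeterminate form.

Apply L'Hôpital's rule: differentiate numerator and denominator separately.
  f(x) = 3·x·cos(x)   ⇒   f'(x) = -3·x·sin(x) + 3·cos(x)
  g(x) = sinh(x)   ⇒   g'(x) = cosh(x)
  lim(x→0) f'(x)/g'(x) = lim(x→0) (-3·x·sin(x) + 3·cos(x))/(cosh(x))
  = 3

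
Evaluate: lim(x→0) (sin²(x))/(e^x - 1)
This is a 0/0 indeterminate form.

Apply L'Hôpital's rule: differentiate numerator and denominator separately.
  f(x) = sin(x)^2   ⇒   f'(x) = 2·sin(x)·cos(x)
  g(x) = e^(x) - 1   ⇒   g'(x) = e^(x)
  lim(x→0) f'(x)/g'(x) = lim(x→0) (2·sin(x)·cos(x))/(e^(x))
  = 0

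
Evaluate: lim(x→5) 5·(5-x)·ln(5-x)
This is a 0·∞ indeterminate form.

Rewrite 0·∞ as a quotient (0/0 or ∞/∞ form), then apply L'Hôpital's rule:
  lim(x→5) 5·(5-x)·ln(5-x) = 0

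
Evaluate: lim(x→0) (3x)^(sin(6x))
This is an exponential indeterminate form.

For exponential indeterminate forms, take the natural log:
  Let L = lim(x→0) (3x)^(sin(6x))
  Then ln(L) = lim(x→0) [exponent × ln(base)]
  Evaluate using L'Hôpital or standard limits, then exponentiate.
  L = 1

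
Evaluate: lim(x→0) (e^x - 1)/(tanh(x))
This is a 0/0 indeterminate form.

Apply L'Hôpital's rule: differentiate numerator and denominator separately.
  f(x) = e^(x) - 1   ⇒   f'(x) = e^(x)
  g(x) = tanh(x)   ⇒   g'(x) = 1 - tanh(x)^2
  lim(x→0) f'(x)/g'(x) = lim(x→0) (e^(x))/(1 - tanh(x)^2)
  = 1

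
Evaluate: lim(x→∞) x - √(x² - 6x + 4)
This is an ∞-∞ indeterminate form.

Combine fractions or rationalize to convert ∞-∞ to 0/0 form:
  lim(x→∞) x - √(x² - 6x + 4) = 3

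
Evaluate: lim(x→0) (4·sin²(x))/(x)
This is a 0/0 indeterminate form.

Apply L'Hôpital's rule: differentiate numerator and denominator separately.
  f(x) = 4·sin(x)^2   ⇒   f'(x) = 8·sin(x)·cos(x)
  g(x) = x   ⇒   g'(x) = 1
  lim(x→0) f'(x)/g'(x) = lim(x→0) (8·sin(x)·cos(x))/(1)
  = 0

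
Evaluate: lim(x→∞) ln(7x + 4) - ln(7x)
This is an ∞-∞ indeterminate form.

Combine fractions or rationalize to convert ∞-∞ to 0/0 form:
  lim(x→∞) ln(7x + 4) - ln(7x) = 0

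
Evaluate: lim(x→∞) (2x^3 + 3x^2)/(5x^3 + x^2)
This is an ∞/∞ indeterminate form.

Apply L'Hôpital's rule: differentiate numerator and denominator separately.
  f(x) = 2·x^3 + 3·x^2   ⇒   f'(x) = 6·x^2 + 6·x
  g(x) = 5·x^3 + x^2   ⇒   g'(x) = 15·x^2 + 2·x
  lim(x→∞) f'(x)/g'(x) = lim(x→∞) (6·x^2 + 6·x)/(15·x^2 + 2·x)
  = 2/5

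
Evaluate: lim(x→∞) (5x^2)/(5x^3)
This is an ∞/∞ indeterminate form.

Apply L'Hôpital's rule: differentiate numerator and denominator separately.
  f(x) = 5·x^2   ⇒   f'(x) = 10·x
  g(x) = 5·x^3   ⇒   g'(x) = 15·x^2
  lim(x→∞) f'(x)/g'(x) = lim(x→∞) (10·x)/(15·x^2)
  = 0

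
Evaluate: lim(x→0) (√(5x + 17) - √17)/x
This is a standard limit.

Factor or rationalize the expression:
  lim(x→0) (√(5x + 17) - √17)/x = 5·sqrt(17)/34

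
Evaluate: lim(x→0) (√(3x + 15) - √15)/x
This is a standard limit.

Factor or rationalize the expression:
  lim(x→0) (√(3x + 15) - √15)/x = sqrt(15)/10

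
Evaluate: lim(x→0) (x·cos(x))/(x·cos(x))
This is a 0/0 indeterminate form.

Apply L'Hôpital's rule: differentiate numerator and denominator separately.
  f(x) = x·cos(x)   ⇒   f'(x) = -x·sin(x) + cos(x)
  g(x) = x·cos(x)   ⇒   g'(x) = -x·sin(x) + cos(x)
  lim(x→0) f'(x)/g'(x) = lim(x→0) (-x·sin(x) + cos(x))/(-x·sin(x) + cos(x))
  = 1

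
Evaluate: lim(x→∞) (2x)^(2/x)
This is an exponential indeterminate form.

For exponential indeterminate forms, take the natural log:
  Let L = lim(x→∞) (2x)^(2/x)
  Then ln(L) = lim(x→∞) [exponent × ln(base)]
  Evaluate using L'Hôpital or standard limits, then exponentiate.
  L = 1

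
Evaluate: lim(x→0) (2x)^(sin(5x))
This is an exponential indeterminate form.

For exponential indeterminate forms, take the natural log:
  Let L = lim(x→0) (2x)^(sin(5x))
  Then ln(L) = lim(x→0) [exponent × ln(base)]
  Evaluate using L'Hôpital or standard limits, then exponentiate.
  L = 1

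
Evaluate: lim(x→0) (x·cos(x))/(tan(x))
This is a 0/0 indeterminate form.

Apply L'Hôpital's rule: differentiate numerator and denominator separately.
  f(x) = x·cos(x)   ⇒   f'(x) = -x·sin(x) + cos(x)
  g(x) = tan(x)   ⇒   g'(x) = tan(x)^2 + 1
  lim(x→0) f'(x)/g'(x) = lim(x→0) (-x·sin(x) + cos(x))/(tan(x)^2 + 1)
  = 1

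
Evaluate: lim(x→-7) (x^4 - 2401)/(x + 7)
This is a standard limit.

Factor or rationalize the expression:
  lim(x→-7) (x^4 - 2401)/(x + 7) = -1372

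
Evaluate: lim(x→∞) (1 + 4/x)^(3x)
This is an exponential indeterminate form.

For exponential indeterminate forms, take the natural log:
  Let L = lim(x→∞) (1 + 4/x)^(3x)
  Then ln(L) = lim(x→∞) [exponent × ln(base)]
  Evaluate using L'Hôpital or standard limits, then exponentiate.
  L = e^(12)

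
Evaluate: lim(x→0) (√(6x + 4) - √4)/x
This is a standard limit.

Factor or rationalize the expression:
  lim(x→0) (√(6x + 4) - √4)/x = 3/2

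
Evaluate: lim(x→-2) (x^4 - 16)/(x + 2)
This is a standard limit.

Factor or rationalize the expression:
  lim(x→-2) (x^4 - 16)/(x + 2) = -32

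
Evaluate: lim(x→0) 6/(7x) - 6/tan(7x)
This is an ∞-∞ indeterminate form.

Combine fractions or rationalize to convert ∞-∞ to 0/0 form:
  lim(x→0) 6/(7x) - 6/tan(7x) = 0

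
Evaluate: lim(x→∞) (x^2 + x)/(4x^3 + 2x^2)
This is an ∞/∞ indeterminate form.

Apply L'Hôpital's rule: differentiate numerator and denominator separately.
  f(x) = x^2 + x   ⇒   f'(x) = 2·x + 1
  g(x) = 4·x^3 + 2·x^2   ⇒   g'(x) = 12·x^2 + 4·x
  lim(x→∞) f'(x)/g'(x) = lim(x→∞) (2·x + 1)/(12·x^2 + 4·x)
  = 0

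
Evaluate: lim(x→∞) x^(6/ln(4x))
This is an exponential indeterminate form.

For exponential indeterminate forms, take the natural log:
  Let L = lim(x→∞) x^(6/ln(4x))
  Then ln(L) = lim(x→∞) [exponent × ln(base)]
  Evaluate using L'Hôpital or standard limits, then exponentiate.
  L = e^(6)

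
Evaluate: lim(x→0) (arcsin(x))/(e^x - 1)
This is a 0/0 indeterminate form.

Apply L'Hôpital's rule: differentiate numerator and denominator separately.
  f(x) = asin(x)   ⇒   f'(x) = 1/sqrt(1 - x^2)
  g(x) = e^(x) - 1   ⇒   g'(x) = e^(x)
  lim(x→0) f'(x)/g'(x) = lim(x→0) (1/sqrt(1 - x^2))/(e^(x))
  = 1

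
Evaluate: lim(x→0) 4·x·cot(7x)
This is a 0·∞ indeterminate form.

Rewrite 0·∞ as a quotient (0/0 or ∞/∞ form), then apply L'Hôpital's rule:
  lim(x→0) 4·x·cot(7x) = 4/7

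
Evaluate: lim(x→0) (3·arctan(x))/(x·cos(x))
This is a 0/0 indeterminate form.

Apply L'Hôpital's rule: differentiate numerator and denominator separately.
  f(x) = 3·atan(x)   ⇒   f'(x) = 3/(x^2 + 1)
  g(x) = x·cos(x)   ⇒   g'(x) = -x·sin(x) + cos(x)
  lim(x→0) f'(x)/g'(x) = lim(x→0) (3/(x^2 + 1))/(-x·sin(x) + cos(x))
  = 3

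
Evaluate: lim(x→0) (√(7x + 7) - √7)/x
This is a standard limit.

Factor or rationalize the expression:
  lim(x→0) (√(7x + 7) - √7)/x = sqrt(7)/2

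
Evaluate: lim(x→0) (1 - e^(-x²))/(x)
This is a 0/0 indeterminate form.

Apply L'Hôpital's rule: differentiate numerator and denominator separately.
  f(x) = 1 - e^(-x^2)   ⇒   f'(x) = 2·x·e^(-x^2)
  g(x) = x   ⇒   g'(x) = 1
  lim(x→0) f'(x)/g'(x) = lim(x→0) (2·x·e^(-x^2))/(1)
  = 0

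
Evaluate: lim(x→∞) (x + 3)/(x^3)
This is an ∞/∞ indeterminate form.

Apply L'Hôpital's rule: differentiate numerator and denominator separately.
  f(x) = x + 3   ⇒   f'(x) = 1
  g(x) = x^3   ⇒   g'(x) = 3·x^2
  lim(x→∞) f'(x)/g'(x) = lim(x→∞) (1)/(3·x^2)
  = 0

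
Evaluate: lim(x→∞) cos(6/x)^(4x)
This is an exponential indeterminate form.

For exponential indeterminate forms, take the natural log:
  Let L = lim(x→∞) cos(6/x)^(4x)
  Then ln(L) = lim(x→∞) [exponent × ln(base)]
  Evaluate using L'Hôpital or standard limits, then exponentiate.
  L = 1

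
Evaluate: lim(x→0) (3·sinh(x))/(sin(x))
This is a 0/0 indeterminate form.

Apply L'Hôpital's rule: differentiate numerator and denominator separately.
  f(x) = 3·sinh(x)   ⇒   f'(x) = 3·cosh(x)
  g(x) = sin(x)   ⇒   g'(x) = cos(x)
  lim(x→0) f'(x)/g'(x) = lim(x→0) (3·cosh(x))/(cos(x))
  = 3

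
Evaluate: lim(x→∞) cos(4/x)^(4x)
This is an exponential indeterminate form.

For exponential indeterminate forms, take the natural log:
  Let L = lim(x→∞) cos(4/x)^(4x)
  Then ln(L) = lim(x→∞) [exponent × ln(base)]
  Evaluate using L'Hôpital or standard limits, then exponentiate.
  L = 1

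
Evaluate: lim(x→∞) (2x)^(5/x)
This is an exponential indeterminate form.

For exponential indeterminate forms, take the natural log:
  Let L = lim(x→∞) (2x)^(5/x)
  Then ln(L) = lim(x→∞) [exponent × ln(base)]
  Evaluate using L'Hôpital or standard limits, then exponentiate.
  L = 1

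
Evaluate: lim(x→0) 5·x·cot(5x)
This is a 0·∞ indeterminate form.

Rewrite 0·∞ as a quotient (0/0 or ∞/∞ form), then apply L'Hôpital's rule:
  lim(x→0) 5·x·cot(5x) = 1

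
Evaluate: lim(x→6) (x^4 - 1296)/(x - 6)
This is a standard limit.

Factor or rationalize the expression:
  lim(x→6) (x^4 - 1296)/(x - 6) = 864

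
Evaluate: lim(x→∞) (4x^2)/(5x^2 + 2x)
This is an ∞/∞ indeterminate form.

Apply L'Hôpital's rule: differentiate numerator and denominator separately.
  f(x) = 4·x^2   ⇒   f'(x) = 8·x
  g(x) = 5·x^2 + 2·x   ⇒   g'(x) = 10·x + 2
  lim(x→∞) f'(x)/g'(x) = lim(x→∞) (8·x)/(10·x + 2)
  = 4/5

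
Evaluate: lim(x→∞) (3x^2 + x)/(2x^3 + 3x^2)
This is an ∞/∞ indeterminate form.

Apply L'Hôpital's rule: differentiate numerator and denominator separately.
  f(x) = 3·x^2 + x   ⇒   f'(x) = 6·x + 1
  g(x) = 2·x^3 + 3·x^2   ⇒   g'(x) = 6·x^2 + 6·x
  lim(x→∞) f'(x)/g'(x) = lim(x→∞) (6·x + 1)/(6·x^2 + 6·x)
  = 0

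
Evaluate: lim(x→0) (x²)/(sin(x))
This is a 0/0 indeterminate form.

Apply L'Hôpital's rule: differentiate numerator and denominator separately.
  f(x) = x^2   ⇒   f'(x) = 2·x
  g(x) = sin(x)   ⇒   g'(x) = cos(x)
  lim(x→0) f'(x)/g'(x) = lim(x→0) (2·x)/(cos(x))
  = 0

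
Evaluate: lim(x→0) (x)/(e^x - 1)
This is a 0/0 indeterminate form.

Apply L'Hôpital's rule: differentiate numerator and denominator separately.
  f(x) = x   ⇒   f'(x) = 1
  g(x) = e^(x) - 1   ⇒   g'(x) = e^(x)
  lim(x→0) f'(x)/g'(x) = lim(x→0) (1)/(e^(x))
  = 1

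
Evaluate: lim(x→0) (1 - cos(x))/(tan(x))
This is a 0/0 indeterminate form.

Apply L'Hôpital's rule: differentiate numerator and denominator separately.
  f(x) = 1 - cos(x)   ⇒   f'(x) = sin(x)
  g(x) = tan(x)   ⇒   g'(x) = tan(x)^2 + 1
  lim(x→0) f'(x)/g'(x) = lim(x→0) (sin(x))/(tan(x)^2 + 1)
  = 0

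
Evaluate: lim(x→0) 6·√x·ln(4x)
This is a 0·∞ indeterminate form.

Rewrite 0·∞ as a quotient (0/0 or ∞/∞ form), then apply L'Hôpital's rule:
  lim(x→0) 6·√x·ln(4x) = 0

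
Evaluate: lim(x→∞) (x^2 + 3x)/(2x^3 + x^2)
This is an ∞/∞ indeterminate form.

Apply L'Hôpital's rule: differentiate numerator and denominator separately.
  f(x) = x^2 + 3·x   ⇒   f'(x) = 2·x + 3
  g(x) = 2·x^3 + x^2   ⇒   g'(x) = 6·x^2 + 2·x
  lim(x→∞) f'(x)/g'(x) = lim(x→∞) (2·x + 3)/(6·x^2 + 2·x)
  = 0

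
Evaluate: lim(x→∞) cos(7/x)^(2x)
This is an exponential indeterminate form.

For exponential indeterminate forms, take the natural log:
  Let L = lim(x→∞) cos(7/x)^(2x)
  Then ln(L) = lim(x→∞) [exponent × ln(base)]
  Evaluate using L'Hôpital or standard limits, then exponentiate.
  L = 1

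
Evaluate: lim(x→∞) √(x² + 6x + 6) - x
This is an ∞-∞ indeterminate form.

Combine fractions or rationalize to convert ∞-∞ to 0/0 form:
  lim(x→∞) √(x² + 6x + 6) - x = 3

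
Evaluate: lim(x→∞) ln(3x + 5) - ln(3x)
This is an ∞-∞ indeterminate form.

Combine fractions or rationalize to convert ∞-∞ to 0/0 form:
  lim(x→∞) ln(3x + 5) - ln(3x) = 0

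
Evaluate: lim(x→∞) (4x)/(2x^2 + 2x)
This is an ∞/∞ indeterminate form.

Apply L'Hôpital's rule: differentiate numerator and denominator separately.
  f(x) = 4·x   ⇒   f'(x) = 4
  g(x) = 2·x^2 + 2·x   ⇒   g'(x) = 4·x + 2
  lim(x→∞) f'(x)/g'(x) = lim(x→∞) (4)/(4·x + 2)
  = 0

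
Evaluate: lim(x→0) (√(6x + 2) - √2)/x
This is a standard limit.

Factor or rationalize the expression:
  lim(x→0) (√(6x + 2) - √2)/x = 3·sqrt(2)/2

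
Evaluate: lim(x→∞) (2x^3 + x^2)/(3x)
This is an ∞/∞ indeterminate form.

Apply L'Hôpital's rule: differentiate numerator and denominator separately.
  f(x) = 2·x^3 + x^2   ⇒   f'(x) = 6·x^2 + 2·x
  g(x) = 3·x   ⇒   g'(x) = 3
  lim(x→∞) f'(x)/g'(x) = lim(x→∞) (6·x^2 + 2·x)/(3)
  = ∞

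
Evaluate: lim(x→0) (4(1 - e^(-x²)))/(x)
This is a 0/0 indeterminate form.

Apply L'Hôpital's rule: differentiate numerator and denominator separately.
  f(x) = 4 - 4·e^(-x^2)   ⇒   f'(x) = 8·x·e^(-x^2)
  g(x) = x   ⇒   g'(x) = 1
  lim(x→0) f'(x)/g'(x) = lim(x→0) (8·x·e^(-x^2))/(1)
  = 0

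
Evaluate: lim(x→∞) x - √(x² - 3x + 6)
This is an ∞-∞ indeterminate form.

Combine fractions or rationalize to convert ∞-∞ to 0/0 form:
  lim(x→∞) x - √(x² - 3x + 6) = 3/2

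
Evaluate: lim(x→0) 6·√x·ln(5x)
This is a 0·∞ indeterminate form.

Rewrite 0·∞ as a quotient (0/0 or ∞/∞ form), then apply L'Hôpital's rule:
  lim(x→0) 6·√x·ln(5x) = 0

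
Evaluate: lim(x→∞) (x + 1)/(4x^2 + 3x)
This is an ∞/∞ indeterminate form.

Apply L'Hôpital's rule: differentiate numerator and denominator separately.
  f(x) = x + 1   ⇒   f'(x) = 1
  g(x) = 4·x^2 + 3·x   ⇒   g'(x) = 8·x + 3
  lim(x→∞) f'(x)/g'(x) = lim(x→∞) (1)/(8·x + 3)
  = 0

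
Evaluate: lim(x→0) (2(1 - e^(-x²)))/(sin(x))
This is a 0/0 indeterminate form.

Apply L'Hôpital's rule: differentiate numerator and denominator separately.
  f(x) = 2 - 2·e^(-x^2)   ⇒   f'(x) = 4·x·e^(-x^2)
  g(x) = sin(x)   ⇒   g'(x) = cos(x)
  lim(x→0) f'(x)/g'(x) = lim(x→0) (4·x·e^(-x^2))/(cos(x))
  = 0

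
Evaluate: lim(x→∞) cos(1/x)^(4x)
This is an exponential indeterminate form.

For exponential indeterminate forms, take the natural log:
  Let L = lim(x→∞) cos(1/x)^(4x)
  Then ln(L) = lim(x→∞) [exponent × ln(base)]
  Evaluate using L'Hôpital or standard limits, then exponentiate.
  L = 1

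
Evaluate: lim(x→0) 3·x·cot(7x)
This is a 0·∞ indeterminate form.

Rewrite 0·∞ as a quotient (0/0 or ∞/∞ form), then apply L'Hôpital's rule:
  lim(x→0) 3·x·cot(7x) = 3/7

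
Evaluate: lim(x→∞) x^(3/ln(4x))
This is an exponential indeterminate form.

For exponential indeterminate forms, take the natural log:
  Let L = lim(x→∞) x^(3/ln(4x))
  Then ln(L) = lim(x→∞) [exponent × ln(base)]
  Evaluate using L'Hôpital or standard limits, then exponentiate.
  L = e^(3)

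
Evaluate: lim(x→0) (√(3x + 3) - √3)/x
This is a standard limit.

Factor or rationalize the expression:
  lim(x→0) (√(3x + 3) - √3)/x = sqrt(3)/2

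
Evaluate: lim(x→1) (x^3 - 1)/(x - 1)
This is a standard limit.

Factor or rationalize the expression:
  lim(x→1) (x^3 - 1)/(x - 1) = 3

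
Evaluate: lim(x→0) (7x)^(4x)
This is an exponential indeterminate form.

For exponential indeterminate forms, take the natural log:
  Let L = lim(x→0) (7x)^(4x)
  Then ln(L) = lim(x→0) [exponent × ln(base)]
  Evaluate using L'Hôpital or standard limits, then exponentiate.
  L = 1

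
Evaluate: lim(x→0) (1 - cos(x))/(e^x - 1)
This is a 0/0 indeterminate form.

Apply L'Hôpital's rule: differentiate numerator and denominator separately.
  f(x) = 1 - cos(x)   ⇒   f'(x) = sin(x)
  g(x) = e^(x) - 1   ⇒   g'(x) = e^(x)
  lim(x→0) f'(x)/g'(x) = lim(x→0) (sin(x))/(e^(x))
  = 0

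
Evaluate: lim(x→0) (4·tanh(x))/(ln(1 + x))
This is a 0/0 indeterminate form.

Apply L'Hôpital's rule: differentiate numerator and denominator separately.
  f(x) = 4·tanh(x)   ⇒   f'(x) = 4 - 4·tanh(x)^2
  g(x) = ln(x + 1)   ⇒   g'(x) = 1/(x + 1)
  lim(x→0) f'(x)/g'(x) = lim(x→0) (4 - 4·tanh(x)^2)/(1/(x + 1))
  = 4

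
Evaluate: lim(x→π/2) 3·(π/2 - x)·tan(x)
This is a 0·∞ indeterminate form.

Rewrite 0·∞ as a quotient (0/0 or ∞/∞ form), then apply L'Hôpital's rule:
  lim(x→π/2) 3·(π/2 - x)·tan(x) = 3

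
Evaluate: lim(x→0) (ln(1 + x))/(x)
This is a 0/0 indeterminate form.

Apply L'Hôpital's rule: differentiate numerator and denominator separately.
  f(x) = ln(x + 1)   ⇒   f'(x) = 1/(x + 1)
  g(x) = x   ⇒   g'(x) = 1
  lim(x→0) f'(x)/g'(x) = lim(x→0) (1/(x + 1))/(1)
  = 1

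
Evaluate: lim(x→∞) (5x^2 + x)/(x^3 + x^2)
This is an ∞/∞ indeterminate form.

Apply L'Hôpital's rule: differentiate numerator and denominator separately.
  f(x) = 5·x^2 + x   ⇒   f'(x) = 10·x + 1
  g(x) = x^3 + x^2   ⇒   g'(x) = 3·x^2 + 2·x
  lim(x→∞) f'(x)/g'(x) = lim(x→∞) (10·x + 1)/(3·x^2 + 2·x)
  = 0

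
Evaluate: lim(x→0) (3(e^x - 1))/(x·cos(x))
This is a 0/0 indeterminate form.

Apply L'Hôpital's rule: differentiate numerator and denominator separately.
  f(x) = 3·e^(x) - 3   ⇒   f'(x) = 3·e^(x)
  g(x) = x·cos(x)   ⇒   g'(x) = -x·sin(x) + cos(x)
  lim(x→0) f'(x)/g'(x) = lim(x→0) (3·e^(x))/(-x·sin(x) + cos(x))
  = 3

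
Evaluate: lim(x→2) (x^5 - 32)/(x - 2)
This is a standard limit.

Factor or rationalize the expression:
  lim(x→2) (x^5 - 32)/(x - 2) = 80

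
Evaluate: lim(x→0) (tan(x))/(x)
This is a 0/0 indeterminate form.

Apply L'Hôpital's rule: differentiate numerator and denominator separately.
  f(x) = tan(x)   ⇒   f'(x) = tan(x)^2 + 1
  g(x) = x   ⇒   g'(x) = 1
  lim(x→0) f'(x)/g'(x) = lim(x→0) (tan(x)^2 + 1)/(1)
  = 1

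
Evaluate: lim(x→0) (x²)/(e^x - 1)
This is a 0/0 indeterminate form.

Apply L'Hôpital's rule: differentiate numerator and denominator separately.
  f(x) = x^2   ⇒   f'(x) = 2·x
  g(x) = e^(x) - 1   ⇒   g'(x) = e^(x)
  lim(x→0) f'(x)/g'(x) = lim(x→0) (2·x)/(e^(x))
  = 0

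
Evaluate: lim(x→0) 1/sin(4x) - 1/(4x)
This is an ∞-∞ indeterminate form.

Combine fractions or rationalize to convert ∞-∞ to 0/0 form:
  lim(x→0) 1/sin(4x) - 1/(4x) = 0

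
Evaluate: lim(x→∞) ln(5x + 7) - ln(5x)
This is an ∞-∞ indeterminate form.

Combine fractions or rationalize to convert ∞-∞ to 0/0 form:
  lim(x→∞) ln(5x + 7) - ln(5x) = 0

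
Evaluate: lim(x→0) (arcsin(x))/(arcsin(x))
This is a 0/0 indeterminate form.

Apply L'Hôpital's rule: differentiate numerator and denominator separately.
  f(x) = asin(x)   ⇒   f'(x) = 1/sqrt(1 - x^2)
  g(x) = asin(x)   ⇒   g'(x) = 1/sqrt(1 - x^2)
  lim(x→0) f'(x)/g'(x) = lim(x→0) (1/sqrt(1 - x^2))/(1/sqrt(1 - x^2))
  = 1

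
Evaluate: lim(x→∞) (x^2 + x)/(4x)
This is an ∞/∞ indeterminate form.

Apply L'Hôpital's rule: differentiate numerator and denominator separately.
  f(x) = x^2 + x   ⇒   f'(x) = 2·x + 1
  g(x) = 4·x   ⇒   g'(x) = 4
  lim(x→∞) f'(x)/g'(x) = lim(x→∞) (2·x + 1)/(4)
  = ∞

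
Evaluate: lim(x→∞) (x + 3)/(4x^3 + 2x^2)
This is an ∞/∞ indeterminate form.

Apply L'Hôpital's rule: differentiate numerator and denominator separately.
  f(x) = x + 3   ⇒   f'(x) = 1
  g(x) = 4·x^3 + 2·x^2   ⇒   g'(x) = 12·x^2 + 4·x
  lim(x→∞) f'(x)/g'(x) = lim(x→∞) (1)/(12·x^2 + 4·x)
  = 0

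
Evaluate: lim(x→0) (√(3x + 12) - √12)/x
This is a standard limit.

Factor or rationalize the expression:
  lim(x→0) (√(3x + 12) - √12)/x = sqrt(3)/4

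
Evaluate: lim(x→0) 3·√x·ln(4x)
This is a 0·∞ indeterminate form.

Rewrite 0·∞ as a quotient (0/0 or ∞/∞ form), then apply L'Hôpital's rule:
  lim(x→0) 3·√x·ln(4x) = 0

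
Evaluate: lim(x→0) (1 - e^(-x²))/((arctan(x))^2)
This is a 0/0 indeterminate form.

Apply L'Hôpital's rule: differentiate numerator and denominator separately.
  f(x) = 1 - e^(-x^2)   ⇒   f'(x) = 2·x·e^(-x^2)
  g(x) = atan(x)^2   ⇒   g'(x) = 2·atan(x)/(x^2 + 1)
  lim(x→0) f'(x)/g'(x) = lim(x→0) (2·x·e^(-x^2))/(2·atan(x)/(x^2 + 1))
  = 1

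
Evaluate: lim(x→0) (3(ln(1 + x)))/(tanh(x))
This is a 0/0 indeterminate form.

Apply L'Hôpital's rule: differentiate numerator and denominator separately.
  f(x) = 3·ln(x + 1)   ⇒   f'(x) = 3/(x + 1)
  g(x) = tanh(x)   ⇒   g'(x) = 1 - tanh(x)^2
  lim(x→0) f'(x)/g'(x) = lim(x→0) (3/(x + 1))/(1 - tanh(x)^2)
  = 3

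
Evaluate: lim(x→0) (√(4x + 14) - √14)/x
This is a standard limit.

Factor or rationalize the expression:
  lim(x→0) (√(4x + 14) - √14)/x = sqrt(14)/7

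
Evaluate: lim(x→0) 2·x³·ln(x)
This is a 0·∞ indeterminate form.

Rewrite 0·∞ as a quotient (0/0 or ∞/∞ form), then apply L'Hôpital's rule:
  lim(x→0) 2·x³·ln(x) = 0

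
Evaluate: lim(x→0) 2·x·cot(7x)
This is a 0·∞ indeterminate form.

Rewrite 0·∞ as a quotient (0/0 or ∞/∞ form), then apply L'Hôpital's rule:
  lim(x→0) 2·x·cot(7x) = 2/7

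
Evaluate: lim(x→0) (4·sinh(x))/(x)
This is a 0/0 indeterminate form.

Apply L'Hôpital's rule: differentiate numerator and denominator separately.
  f(x) = 4·sinh(x)   ⇒   f'(x) = 4·cosh(x)
  g(x) = x   ⇒   g'(x) = 1
  lim(x→0) f'(x)/g'(x) = lim(x→0) (4·cosh(x))/(1)
  = 4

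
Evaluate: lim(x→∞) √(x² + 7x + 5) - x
This is an ∞-∞ indeterminate form.

Combine fractions or rationalize to convert ∞-∞ to 0/0 form:
  lim(x→∞) √(x² + 7x + 5) - x = 7/2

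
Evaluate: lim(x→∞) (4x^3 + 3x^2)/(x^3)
This is an ∞/∞ indeterminate form.

Apply L'Hôpital's rule: differentiate numerator and denominator separately.
  f(x) = 4·x^3 + 3·x^2   ⇒   f'(x) = 12·x^2 + 6·x
  g(x) = x^3   ⇒   g'(x) = 3·x^2
  lim(x→∞) f'(x)/g'(x) = lim(x→∞) (12·x^2 + 6·x)/(3·x^2)
  = 4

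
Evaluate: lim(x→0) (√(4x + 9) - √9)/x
This is a standard limit.

Factor or rationalize the expression:
  lim(x→0) (√(4x + 9) - √9)/x = 2/3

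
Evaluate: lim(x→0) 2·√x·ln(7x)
This is a 0·∞ indeterminate form.

Rewrite 0·∞ as a quotient (0/0 or ∞/∞ form), then apply L'Hôpital's rule:
  lim(x→0) 2·√x·ln(7x) = 0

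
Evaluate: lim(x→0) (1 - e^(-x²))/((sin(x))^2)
This is a 0/0 indeterminate form.

Apply L'Hôpital's rule: differentiate numerator and denominator separately.
  f(x) = 1 - e^(-x^2)   ⇒   f'(x) = 2·x·e^(-x^2)
  g(x) = sin(x)^2   ⇒   g'(x) = 2·sin(x)·cos(x)
  lim(x→0) f'(x)/g'(x) = lim(x→0) (2·x·e^(-x^2))/(2·sin(x)·cos(x))
  = 1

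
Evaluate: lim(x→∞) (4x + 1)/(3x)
This is an ∞/∞ indeterminate form.

Apply L'Hôpital's rule: differentiate numerator and denominator separately.
  f(x) = 4·x + 1   ⇒   f'(x) = 4
  g(x) = 3·x   ⇒   g'(x) = 3
  lim(x→∞) f'(x)/g'(x) = lim(x→∞) (4)/(3)
  = 4/3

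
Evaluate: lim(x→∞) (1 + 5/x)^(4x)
This is an exponential indeterminate form.

For exponential indeterminate forms, take the natural log:
  Let L = lim(x→∞) (1 + 5/x)^(4x)
  Then ln(L) = lim(x→∞) [exponent × ln(base)]
  Evaluate using L'Hôpital or standard limits, then exponentiate.
  L = e^(20)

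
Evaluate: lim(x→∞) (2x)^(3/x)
This is an exponential indeterminate form.

For exponential indeterminate forms, take the natural log:
  Let L = lim(x→∞) (2x)^(3/x)
  Then ln(L) = lim(x→∞) [exponent × ln(base)]
  Evaluate using L'Hôpital or standard limits, then exponentiate.
  L = 1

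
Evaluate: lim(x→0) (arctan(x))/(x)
This is a 0/0 indeterminate form.

Apply L'Hôpital's rule: differentiate numerator and denominator separately.
  f(x) = atan(x)   ⇒   f'(x) = 1/(x^2 + 1)
  g(x) = x   ⇒   g'(x) = 1
  lim(x→0) f'(x)/g'(x) = lim(x→0) (1/(x^2 + 1))/(1)
  = 1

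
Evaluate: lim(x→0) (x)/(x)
This is a 0/0 indeterminate form.

Apply L'Hôpital's rule: differentiate numerator and denominator separately.
  f(x) = x   ⇒   f'(x) = 1
  g(x) = x   ⇒   g'(x) = 1
  lim(x→0) f'(x)/g'(x) = lim(x→0) (1)/(1)
  = 1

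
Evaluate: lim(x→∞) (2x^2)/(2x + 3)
This is an ∞/∞ indeterminate form.

Apply L'Hôpital's rule: differentiate numerator and denominator separately.
  f(x) = 2·x^2   ⇒   f'(x) = 4·x
  g(x) = 2·x + 3   ⇒   g'(x) = 2
  lim(x→∞) f'(x)/g'(x) = lim(x→∞) (4·x)/(2)
  = ∞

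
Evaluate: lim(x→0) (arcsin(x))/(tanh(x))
This is a 0/0 indeterminate form.

Apply L'Hôpital's rule: differentiate numerator and denominator separately.
  f(x) = asin(x)   ⇒   f'(x) = 1/sqrt(1 - x^2)
  g(x) = tanh(x)   ⇒   g'(x) = 1 - tanh(x)^2
  lim(x→0) f'(x)/g'(x) = lim(x→0) (1/sqrt(1 - x^2))/(1 - tanh(x)^2)
  = 1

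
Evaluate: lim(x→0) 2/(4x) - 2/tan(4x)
This is an ∞-∞ indeterminate form.

Combine fractions or rationalize to convert ∞-∞ to 0/0 form:
  lim(x→0) 2/(4x) - 2/tan(4x) = 0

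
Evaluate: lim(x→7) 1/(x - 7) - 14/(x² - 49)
This is an ∞-∞ indeterminate form.

Combine fractions or rationalize to convert ∞-∞ to 0/0 form:
  lim(x→7) 1/(x - 7) - 14/(x² - 49) = 1/14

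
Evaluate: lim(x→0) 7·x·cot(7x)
This is a 0·∞ indeterminate form.

Rewrite 0·∞ as a quotient (0/0 or ∞/∞ form), then apply L'Hôpital's rule:
  lim(x→0) 7·x·cot(7x) = 1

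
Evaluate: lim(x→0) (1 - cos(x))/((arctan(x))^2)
This is a 0/0 indeterminate form.

Apply L'Hôpital's rule: differentiate numerator and denominator separately.
  f(x) = 1 - cos(x)   ⇒   f'(x) = sin(x)
  g(x) = atan(x)^2   ⇒   g'(x) = 2·atan(x)/(x^2 + 1)
  lim(x→0) f'(x)/g'(x) = lim(x→0) (sin(x))/(2·atan(x)/(x^2 + 1))
  = 1/2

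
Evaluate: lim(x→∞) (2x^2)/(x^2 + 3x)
This is an ∞/∞ indeterminate form.

Apply L'Hôpital's rule: differentiate numerator and denominator separately.
  f(x) = 2·x^2   ⇒   f'(x) = 4·x
  g(x) = x^2 + 3·x   ⇒   g'(x) = 2·x + 3
  lim(x→∞) f'(x)/g'(x) = lim(x→∞) (4·x)/(2·x + 3)
  = 2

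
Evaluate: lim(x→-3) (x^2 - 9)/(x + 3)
This is a standard limit.

Factor or rationalize the expression:
  lim(x→-3) (x^2 - 9)/(x + 3) = -6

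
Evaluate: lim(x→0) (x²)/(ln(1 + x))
This is a 0/0 indeterminate form.

Apply L'Hôpital's rule: differentiate numerator and denominator separately.
  f(x) = x^2   ⇒   f'(x) = 2·x
  g(x) = ln(x + 1)   ⇒   g'(x) = 1/(x + 1)
  lim(x→0) f'(x)/g'(x) = lim(x→0) (2·x)/(1/(x + 1))
  = 0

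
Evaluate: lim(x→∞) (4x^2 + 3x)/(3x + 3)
This is an ∞/∞ indeterminate form.

Apply L'Hôpital's rule: differentiate numerator and denominator separately.
  f(x) = 4·x^2 + 3·x   ⇒   f'(x) = 8·x + 3
  g(x) = 3·x + 3   ⇒   g'(x) = 3
  lim(x→∞) f'(x)/g'(x) = lim(x→∞) (8·x + 3)/(3)
  = ∞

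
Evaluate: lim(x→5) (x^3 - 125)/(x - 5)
This is a standard limit.

Factor or rationalize the expression:
  lim(x→5) (x^3 - 125)/(x - 5) = 75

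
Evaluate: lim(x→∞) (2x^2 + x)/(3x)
This is an ∞/∞ indeterminate form.

Apply L'Hôpital's rule: differentiate numerator and denominator separately.
  f(x) = 2·x^2 + x   ⇒   f'(x) = 4·x + 1
  g(x) = 3·x   ⇒   g'(x) = 3
  lim(x→∞) f'(x)/g'(x) = lim(x→∞) (4·x + 1)/(3)
  = ∞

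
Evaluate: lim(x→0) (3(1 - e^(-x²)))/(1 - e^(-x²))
This is a 0/0 indeterminate form.

Apply L'Hôpital's rule: differentiate numerator and denominator separately.
  f(x) = 3 - 3·e^(-x^2)   ⇒   f'(x) = 6·x·e^(-x^2)
  g(x) = 1 - e^(-x^2)   ⇒   g'(x) = 2·x·e^(-x^2)
  lim(x→0) f'(x)/g'(x) = lim(x→0) (6·x·e^(-x^2))/(2·x·e^(-x^2))
  = 3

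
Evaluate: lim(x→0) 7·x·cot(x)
This is a 0·∞ indeterminate form.

Rewrite 0·∞ as a quotient (0/0 or ∞/∞ form), then apply L'Hôpital's rule:
  lim(x→0) 7·x·cot(x) = 7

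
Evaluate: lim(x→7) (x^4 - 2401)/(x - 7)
This is a standard limit.

Factor or rationalize the expression:
  lim(x→7) (x^4 - 2401)/(x - 7) = 1372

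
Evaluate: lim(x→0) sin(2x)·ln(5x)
This is a 0·∞ indeterminate form.

Rewrite 0·∞ as a quotient (0/0 or ∞/∞ form), then apply L'Hôpital's rule:
  lim(x→0) sin(2x)·ln(5x) = 0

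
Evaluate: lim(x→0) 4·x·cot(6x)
This is a 0·∞ indeterminate form.

Rewrite 0·∞ as a quotient (0/0 or ∞/∞ form), then apply L'Hôpital's rule:
  lim(x→0) 4·x·cot(6x) = 2/3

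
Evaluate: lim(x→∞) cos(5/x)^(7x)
This is an exponential indeterminate form.

For exponential indeterminate forms, take the natural log:
  Let L = lim(x→∞) cos(5/x)^(7x)
  Then ln(L) = lim(x→∞) [exponent × ln(base)]
  Evaluate using L'Hôpital or standard limits, then exponentiate.
  L = 1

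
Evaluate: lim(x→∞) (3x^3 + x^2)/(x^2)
This is an ∞/∞ indeterminate form.

Apply L'Hôpital's rule: differentiate numerator and denominator separately.
  f(x) = 3·x^3 + x^2   ⇒   f'(x) = 9·x^2 + 2·x
  g(x) = x^2   ⇒   g'(x) = 2·x
  lim(x→∞) f'(x)/g'(x) = lim(x→∞) (9·x^2 + 2·x)/(2·x)
  = ∞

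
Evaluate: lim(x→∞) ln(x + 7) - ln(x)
This is an ∞-∞ indeterminate form.

Combine fractions or rationalize to convert ∞-∞ to 0/0 form:
  lim(x→∞) ln(x + 7) - ln(x) = 0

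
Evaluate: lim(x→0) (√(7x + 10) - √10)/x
This is a standard limit.

Factor or rationalize the expression:
  lim(x→0) (√(7x + 10) - √10)/x = 7·sqrt(10)/20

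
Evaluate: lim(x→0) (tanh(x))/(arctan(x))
This is a 0/0 indeterminate form.

Apply L'Hôpital's rule: differentiate numerator and denominator separately.
  f(x) = tanh(x)   ⇒   f'(x) = 1 - tanh(x)^2
  g(x) = atan(x)   ⇒   g'(x) = 1/(x^2 + 1)
  lim(x→0) f'(x)/g'(x) = lim(x→0) (1 - tanh(x)^2)/(1/(x^2 + 1))
  = 1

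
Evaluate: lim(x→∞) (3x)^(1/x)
This is an exponential indeterminate form.

For exponential indeterminate forms, take the natural log:
  Let L = lim(x→∞) (3x)^(1/x)
  Then ln(L) = lim(x→∞) [exponent × ln(base)]
  Evaluate using L'Hôpital or standard limits, then exponentiate.
  L = 1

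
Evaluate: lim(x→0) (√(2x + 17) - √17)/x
This is a standard limit.

Factor or rationalize the expression:
  lim(x→0) (√(2x + 17) - √17)/x = sqrt(17)/17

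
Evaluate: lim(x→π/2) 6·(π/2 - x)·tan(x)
This is a 0·∞ indeterminate form.

Rewrite 0·∞ as a quotient (0/0 or ∞/∞ form), then apply L'Hôpital's rule:
  lim(x→π/2) 6·(π/2 - x)·tan(x) = 6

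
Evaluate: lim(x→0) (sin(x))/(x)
This is a 0/0 indeterminate form.

Apply L'Hôpital's rule: differentiate numerator and denominator separately.
  f(x) = sin(x)   ⇒   f'(x) = cos(x)
  g(x) = x   ⇒   g'(x) = 1
  lim(x→0) f'(x)/g'(x) = lim(x→0) (cos(x))/(1)
  = 1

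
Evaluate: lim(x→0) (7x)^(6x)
This is an exponential indeterminate form.

For exponential indeterminate forms, take the natural log:
  Let L = lim(x→0) (7x)^(6x)
  Then ln(L) = lim(x→0) [exponent × ln(base)]
  Evaluate using L'Hôpital or standard limits, then exponentiate.
  L = 1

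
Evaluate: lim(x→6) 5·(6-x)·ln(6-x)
This is a 0·∞ indeterminate form.

Rewrite 0·∞ as a quotient (0/0 or ∞/∞ form), then apply L'Hôpital's rule:
  lim(x→6) 5·(6-x)·ln(6-x) = 0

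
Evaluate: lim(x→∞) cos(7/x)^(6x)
This is an exponential indeterminate form.

For exponential indeterminate forms, take the natural log:
  Let L = lim(x→∞) cos(7/x)^(6x)
  Then ln(L) = lim(x→∞) [exponent × ln(base)]
  Evaluate using L'Hôpital or standard limits, then exponentiate.
  L = 1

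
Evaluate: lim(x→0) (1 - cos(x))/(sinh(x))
This is a 0/0 indeterminate form.

Apply L'Hôpital's rule: differentiate numerator and denominator separately.
  f(x) = 1 - cos(x)   ⇒   f'(x) = sin(x)
  g(x) = sinh(x)   ⇒   g'(x) = cosh(x)
  lim(x→0) f'(x)/g'(x) = lim(x→0) (sin(x))/(cosh(x))
  = 0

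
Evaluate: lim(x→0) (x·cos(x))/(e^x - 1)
This is a 0/0 indeterminate form.

Apply L'Hôpital's rule: differentiate numerator and denominator separately.
  f(x) = x·cos(x)   ⇒   f'(x) = -x·sin(x) + cos(x)
  g(x) = e^(x) - 1   ⇒   g'(x) = e^(x)
  lim(x→0) f'(x)/g'(x) = lim(x→0) (-x·sin(x) + cos(x))/(e^(x))
  = 1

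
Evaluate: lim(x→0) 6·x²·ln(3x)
This is a 0·∞ indeterminate form.

Rewrite 0·∞ as a quotient (0/0 or ∞/∞ form), then apply L'Hôpital's rule:
  lim(x→0) 6·x²·ln(3x) = 0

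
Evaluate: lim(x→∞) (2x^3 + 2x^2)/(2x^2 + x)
This is an ∞/∞ indeterminate form.

Apply L'Hôpital's rule: differentiate numerator and denominator separately.
  f(x) = 2·x^3 + 2·x^2   ⇒   f'(x) = 6·x^2 + 4·x
  g(x) = 2·x^2 + x   ⇒   g'(x) = 4·x + 1
  lim(x→∞) f'(x)/g'(x) = lim(x→∞) (6·x^2 + 4·x)/(4·x + 1)
  = ∞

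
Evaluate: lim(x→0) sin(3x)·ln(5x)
This is a 0·∞ indeterminate form.

Rewrite 0·∞ as a quotient (0/0 or ∞/∞ form), then apply L'Hôpital's rule:
  lim(x→0) sin(3x)·ln(5x) = 0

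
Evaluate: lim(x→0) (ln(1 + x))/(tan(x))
This is a 0/0 indeterminate form.

Apply L'Hôpital's rule: differentiate numerator and denominator separately.
  f(x) = ln(x + 1)   ⇒   f'(x) = 1/(x + 1)
  g(x) = tan(x)   ⇒   g'(x) = tan(x)^2 + 1
  lim(x→0) f'(x)/g'(x) = lim(x→0) (1/(x + 1))/(tan(x)^2 + 1)
  = 1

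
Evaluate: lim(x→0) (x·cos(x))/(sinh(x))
This is a 0/0 indeterminate form.

Apply L'Hôpital's rule: differentiate numerator and denominator separately.
  f(x) = x·cos(x)   ⇒   f'(x) = -x·sin(x) + cos(x)
  g(x) = sinh(x)   ⇒   g'(x) = cosh(x)
  lim(x→0) f'(x)/g'(x) = lim(x→0) (-x·sin(x) + cos(x))/(cosh(x))
  = 1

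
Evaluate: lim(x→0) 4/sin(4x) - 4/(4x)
This is an ∞-∞ indeterminate form.

Combine fractions or rationalize to convert ∞-∞ to 0/0 form:
  lim(x→0) 4/sin(4x) - 4/(4x) = 0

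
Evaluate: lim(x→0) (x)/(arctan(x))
This is a 0/0 indeterminate form.

Apply L'Hôpital's rule: differentiate numerator and denominator separately.
  f(x) = x   ⇒   f'(x) = 1
  g(x) = atan(x)   ⇒   g'(x) = 1/(x^2 + 1)
  lim(x→0) f'(x)/g'(x) = lim(x→0) (1)/(1/(x^2 + 1))
  = 1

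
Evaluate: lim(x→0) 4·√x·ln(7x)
This is a 0·∞ indeterminate form.

Rewrite 0·∞ as a quotient (0/0 or ∞/∞ form), then apply L'Hôpital's rule:
  lim(x→0) 4·√x·ln(7x) = 0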